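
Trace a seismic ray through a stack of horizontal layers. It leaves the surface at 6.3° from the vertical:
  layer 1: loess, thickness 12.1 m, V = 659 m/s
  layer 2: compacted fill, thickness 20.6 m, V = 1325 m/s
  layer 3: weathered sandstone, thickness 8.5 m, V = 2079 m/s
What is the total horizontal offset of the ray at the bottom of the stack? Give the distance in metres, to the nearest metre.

p = sin θ₁/V₁ = sin 6.3°/659 = 1.6652e-04 s/m is conserved through the stack.
Layer 1: θ = 6.30°; offset = 12.1·tan 6.30° = 1.336 m.
Layer 2: sin θ = p·1325 = 0.2206 → θ = 12.75°; offset = 20.6·tan 12.75° = 4.660 m.
Layer 3: sin θ = p·2079 = 0.3462 → θ = 20.25°; offset = 8.5·tan 20.25° = 3.137 m.
Σ offsets = 9.132 m.

9 m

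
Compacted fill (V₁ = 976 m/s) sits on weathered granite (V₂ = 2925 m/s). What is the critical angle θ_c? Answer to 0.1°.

At critical incidence the refracted ray runs along the interface (θ₂ = 90°), so sin θ_c = V₁/V₂.
θ_c = arcsin(976/2925) = arcsin 0.3337 = 19.49°.

19.5°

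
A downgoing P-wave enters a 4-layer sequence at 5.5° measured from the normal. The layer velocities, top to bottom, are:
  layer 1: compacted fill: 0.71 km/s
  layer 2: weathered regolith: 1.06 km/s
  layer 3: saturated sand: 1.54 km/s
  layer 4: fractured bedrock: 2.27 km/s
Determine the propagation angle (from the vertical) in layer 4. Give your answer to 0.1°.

17.8°

Ray parameter p = sin 5.5° / 0.71 = 1.3499e-01 s/km.
sin θ_4 = p·V_4 = 1.3499e-01 × 2.27 = 0.3064.
θ_4 = 17.84° from the vertical.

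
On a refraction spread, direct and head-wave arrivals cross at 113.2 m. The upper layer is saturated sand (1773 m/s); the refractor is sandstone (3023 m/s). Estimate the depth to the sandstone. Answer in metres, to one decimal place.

28.9 m

x_cross = 2h·√((V₂+V₁)/(V₂−V₁)) → h = x_cross / (2·√((V₂+V₁)/(V₂−V₁))).
√((V₂+V₁)/(V₂−V₁)) = √((3023+1773)/(3023−1773)) = 1.9588.
h = 113.2 / (2·1.9588) = 28.90 m.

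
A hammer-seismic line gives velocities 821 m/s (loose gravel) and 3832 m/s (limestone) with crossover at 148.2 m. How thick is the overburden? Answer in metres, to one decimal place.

59.6 m

x_cross = 2h·√((V₂+V₁)/(V₂−V₁)) → h = x_cross / (2·√((V₂+V₁)/(V₂−V₁))).
√((V₂+V₁)/(V₂−V₁)) = √((3832+821)/(3832−821)) = 1.2431.
h = 148.2 / (2·1.2431) = 59.61 m.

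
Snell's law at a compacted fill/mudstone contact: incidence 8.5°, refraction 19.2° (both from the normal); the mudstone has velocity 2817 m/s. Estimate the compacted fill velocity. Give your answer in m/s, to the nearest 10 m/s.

Snell's law: sin 8.5°/V₁ = sin 19.2°/V₂.
V₁ = V₂·sin 8.5°/sin 19.2° = 2817 × 0.4495 = 1266.10 m/s.

1270 m/s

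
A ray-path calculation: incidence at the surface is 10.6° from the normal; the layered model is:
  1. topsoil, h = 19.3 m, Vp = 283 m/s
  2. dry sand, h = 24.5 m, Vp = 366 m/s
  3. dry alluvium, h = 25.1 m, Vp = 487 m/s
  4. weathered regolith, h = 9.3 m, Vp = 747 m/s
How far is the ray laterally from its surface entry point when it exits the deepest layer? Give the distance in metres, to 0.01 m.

p = sin θ₁/V₁ = sin 10.6°/283 = 6.5000e-04 s/m is conserved through the stack.
Layer 1: θ = 10.60°; offset = 19.3·tan 10.60° = 3.6119 m.
Layer 2: sin θ = p·366 = 0.2379 → θ = 13.76°; offset = 24.5·tan 13.76° = 6.0009 m.
Layer 3: sin θ = p·487 = 0.3166 → θ = 18.45°; offset = 25.1·tan 18.45° = 8.3762 m.
Layer 4: sin θ = p·747 = 0.4856 → θ = 29.05°; offset = 9.3·tan 29.05° = 5.1654 m.
Total horizontal offset = 23.1544 m.

23.15 m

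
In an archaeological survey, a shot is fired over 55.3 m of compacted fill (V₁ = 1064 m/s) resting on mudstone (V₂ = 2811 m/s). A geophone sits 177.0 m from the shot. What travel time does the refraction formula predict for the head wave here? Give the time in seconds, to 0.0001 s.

0.1592 s

t = x/V₂ + 2h·√(V₂²−V₁²)/(V₁V₂).
√(V₂²−V₁²) = √(2811²−1064²) = 2601.9 m/s; delay term = 2·55.3·2601.9/(1064·2811) = 0.09621 s.
t = 177.0/2811 + 0.09621 = 0.15918 s.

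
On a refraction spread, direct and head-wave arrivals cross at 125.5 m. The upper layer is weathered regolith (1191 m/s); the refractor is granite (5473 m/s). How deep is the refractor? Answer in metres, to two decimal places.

50.30 m

x_cross = 2h·√((V₂+V₁)/(V₂−V₁)) → h = x_cross / (2·√((V₂+V₁)/(V₂−V₁))).
√((V₂+V₁)/(V₂−V₁)) = √((5473+1191)/(5473−1191)) = 1.2475.
h = 125.5 / (2·1.2475) = 50.30 m.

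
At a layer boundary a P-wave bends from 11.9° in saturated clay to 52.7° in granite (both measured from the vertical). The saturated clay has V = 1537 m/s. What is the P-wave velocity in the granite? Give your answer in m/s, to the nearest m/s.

5929 m/s

sin 11.9° = 0.2062; sin 52.7° = 0.7955.
V₂ = V₁·(sin θ₂/sin θ₁) = 1537·(0.7955/0.2062) = 5929.28 m/s.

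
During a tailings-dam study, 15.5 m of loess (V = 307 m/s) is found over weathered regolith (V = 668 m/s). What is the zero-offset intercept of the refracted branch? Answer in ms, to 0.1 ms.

θ_c = arcsin(V₁/V₂) = arcsin(307/668) = 27.36°; cos θ_c = 0.8881.
tᵢ = 2h·cos θ_c / V₁ = 2·15.5·0.8881 / 307 = 0.08968 s.

89.7 ms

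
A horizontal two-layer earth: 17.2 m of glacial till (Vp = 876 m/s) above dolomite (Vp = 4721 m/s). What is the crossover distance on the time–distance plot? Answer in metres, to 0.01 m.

41.50 m

θ_c = arcsin(876/4721) = 10.69°, so cos θ_c = 0.9826 and tᵢ = 2h cos θ_c/V₁ = 0.0386 s.
At crossover x/V₁ = x/V₂ + tᵢ ⇒ x = tᵢ/(1/V₁ − 1/V₂) = 0.03859/(1.1416e-03 − 2.1182e-04) = 41.50 m.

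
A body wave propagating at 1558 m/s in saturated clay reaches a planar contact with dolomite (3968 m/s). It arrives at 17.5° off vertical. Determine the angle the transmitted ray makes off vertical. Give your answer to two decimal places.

Snell's law: sin θ₂ = (V₂/V₁)·sin θ₁ = (3968/1558)·sin 17.5° = 0.7659.
θ₂ = sin⁻¹(0.7659) = 49.98° (from vertical).

49.98°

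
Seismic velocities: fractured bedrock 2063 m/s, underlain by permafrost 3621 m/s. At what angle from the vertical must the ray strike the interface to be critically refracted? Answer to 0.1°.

34.7°

Critical incidence: sin θ_c = V₁/V₂ = 2063/3621 = 0.5697.
θ_c = arcsin 0.5697 = 34.73°.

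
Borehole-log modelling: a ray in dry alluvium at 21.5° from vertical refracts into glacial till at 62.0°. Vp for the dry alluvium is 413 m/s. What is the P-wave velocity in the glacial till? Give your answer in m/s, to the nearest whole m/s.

995 m/s

sin 21.5° = 0.3665; sin 62.0° = 0.8829.
V₂ = V₁·(sin θ₂/sin θ₁) = 413·(0.8829/0.3665) = 994.97 m/s.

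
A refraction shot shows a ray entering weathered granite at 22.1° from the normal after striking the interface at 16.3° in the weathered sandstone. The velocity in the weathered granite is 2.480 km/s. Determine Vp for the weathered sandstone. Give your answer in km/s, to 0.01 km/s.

1.85 km/s

Snell's law: sin 16.3°/V₁ = sin 22.1°/V₂.
V₁ = V₂·sin 16.3°/sin 22.1° = 2.480 × 0.7460 = 1.85 km/s.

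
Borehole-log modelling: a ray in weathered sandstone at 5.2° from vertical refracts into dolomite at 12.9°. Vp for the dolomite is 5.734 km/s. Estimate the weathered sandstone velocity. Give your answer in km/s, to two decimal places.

2.33 km/s

sin 5.2° = 0.0906; sin 12.9° = 0.2233.
V₁ = V₂·(sin θ₁/sin θ₂) = 5.734·(0.0906/0.2233) = 2.33 km/s.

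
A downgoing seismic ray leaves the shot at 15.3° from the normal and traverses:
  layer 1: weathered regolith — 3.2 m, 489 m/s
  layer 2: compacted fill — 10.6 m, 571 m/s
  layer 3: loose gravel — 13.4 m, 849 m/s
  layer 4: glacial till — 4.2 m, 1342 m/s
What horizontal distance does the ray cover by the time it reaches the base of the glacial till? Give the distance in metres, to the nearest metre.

16 m

Apply Snell's law at each interface; in layer i the horizontal offset is hᵢ·tan θᵢ.
Layer 1: θ = 15.30°; offset = 3.2·tan 15.30° = 0.875 m.
Layer 2: sin θ = 571·sin 15.3°/489 = 0.3081, θ = 17.95°; offset = 10.6·tan 17.95° = 3.433 m.
Layer 3: sin θ = 849·sin 15.3°/489 = 0.4581, θ = 27.27°; offset = 13.4·tan 27.27° = 6.906 m.
Layer 4: sin θ = 1342·sin 15.3°/489 = 0.7242, θ = 46.40°; offset = 4.2·tan 46.40° = 4.410 m.
Σ offsets = 15.625 m.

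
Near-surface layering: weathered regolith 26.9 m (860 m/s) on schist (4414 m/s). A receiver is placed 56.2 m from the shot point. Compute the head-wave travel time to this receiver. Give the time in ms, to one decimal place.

t = x/V₂ + 2h·√(V₂²−V₁²)/(V₁V₂).
√(V₂²−V₁²) = √(4414²−860²) = 4329.4 m/s; delay term = 2·26.9·4329.4/(860·4414) = 0.06136 s.
t = 56.2/4414 + 0.06136 = 0.07409 s.

74.1 ms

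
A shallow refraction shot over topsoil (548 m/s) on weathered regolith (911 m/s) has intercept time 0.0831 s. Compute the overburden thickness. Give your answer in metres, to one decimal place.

28.5 m

h = tᵢ·V₁·V₂ / (2·√(V₂²−V₁²)).
√(V₂²−V₁²) = √(911² − 548²) = 727.7 m/s.
h = 0.0831 s × 548 × 911 / (2 × 727.7) = 28.50 m.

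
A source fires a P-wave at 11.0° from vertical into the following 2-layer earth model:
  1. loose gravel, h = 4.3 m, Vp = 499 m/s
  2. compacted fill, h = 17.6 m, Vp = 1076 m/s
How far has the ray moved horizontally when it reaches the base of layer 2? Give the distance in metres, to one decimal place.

8.8 m

Apply Snell's law at each interface; in layer i the horizontal offset is hᵢ·tan θᵢ.
Layer 1: θ = 11.00°; offset = 4.3·tan 11.00° = 0.836 m.
Layer 2: sin θ = 1076·sin 11.0°/499 = 0.4114, θ = 24.30°; offset = 17.6·tan 24.30° = 7.945 m.
Total horizontal offset = 8.781 m.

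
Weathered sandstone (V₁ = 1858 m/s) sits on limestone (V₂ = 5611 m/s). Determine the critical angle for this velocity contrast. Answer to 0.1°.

19.3°

Critical incidence: sin θ_c = V₁/V₂ = 1858/5611 = 0.3311.
θ_c = arcsin 0.3311 = 19.34°.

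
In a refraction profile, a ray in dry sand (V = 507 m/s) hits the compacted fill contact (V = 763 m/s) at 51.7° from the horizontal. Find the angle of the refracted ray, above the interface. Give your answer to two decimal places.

Convert to the normal: θ₁ = 90° − 51.7° = 38.3°.
sin θ₁/V₁ = sin θ₂/V₂ ⇒ sin θ₂ = 763·sin 38.3°/507 = 763·0.6198/507 = 0.9327.
θ₂ = arcsin 0.9327 = 68.86° from the normal.
From the interface: 90° − 68.86° = 21.14°.

21.14°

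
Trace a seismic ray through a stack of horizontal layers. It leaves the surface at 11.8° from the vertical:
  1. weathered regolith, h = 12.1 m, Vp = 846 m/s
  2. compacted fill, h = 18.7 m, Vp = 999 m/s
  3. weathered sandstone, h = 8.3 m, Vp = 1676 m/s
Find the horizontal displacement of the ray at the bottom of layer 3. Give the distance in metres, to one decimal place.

10.9 m

Apply Snell's law at each interface; in layer i the horizontal offset is hᵢ·tan θᵢ.
Layer 1: θ = 11.80°; offset = 12.1·tan 11.80° = 2.528 m.
Layer 2: sin θ = 999·sin 11.8°/846 = 0.2415, θ = 13.97°; offset = 18.7·tan 13.97° = 4.653 m.
Layer 3: sin θ = 1676·sin 11.8°/846 = 0.4051, θ = 23.90°; offset = 8.3·tan 23.90° = 3.678 m.
Summing the layer offsets gives 10.859 m.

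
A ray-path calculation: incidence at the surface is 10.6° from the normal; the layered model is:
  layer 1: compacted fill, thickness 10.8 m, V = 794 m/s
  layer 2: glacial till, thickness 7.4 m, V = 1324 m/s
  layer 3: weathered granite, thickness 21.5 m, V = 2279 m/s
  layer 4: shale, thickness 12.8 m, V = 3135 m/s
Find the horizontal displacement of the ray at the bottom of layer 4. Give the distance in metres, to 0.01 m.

Apply Snell's law at each interface; in layer i the horizontal offset is hᵢ·tan θᵢ.
Layer 1: θ = 10.60°; offset = 10.8·tan 10.60° = 2.0212 m.
Layer 2: sin θ = 1324·sin 10.6°/794 = 0.3067, θ = 17.86°; offset = 7.4·tan 17.86° = 2.3848 m.
Layer 3: sin θ = 2279·sin 10.6°/794 = 0.5280, θ = 31.87°; offset = 21.5·tan 31.87° = 13.3669 m.
Layer 4: sin θ = 3135·sin 10.6°/794 = 0.7263, θ = 46.58°; offset = 12.8·tan 46.58° = 13.5251 m.
Total horizontal offset = 31.2979 m.

31.30 m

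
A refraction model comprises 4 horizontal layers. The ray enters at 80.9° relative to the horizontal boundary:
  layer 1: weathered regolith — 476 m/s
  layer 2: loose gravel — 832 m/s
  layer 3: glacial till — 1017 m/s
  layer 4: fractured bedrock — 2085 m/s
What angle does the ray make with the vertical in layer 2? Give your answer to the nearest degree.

From the normal: θ₁ = 90° − 80.9° = 9.1°.
Snell's law across each interface conserves sin θ / V, so sin θ_2 = V_2·sin θ₁/V₁.
sin θ_2 = 832 × sin 9.1° / 476 = 0.2764.
θ_2 = 16.05° from the vertical.

16°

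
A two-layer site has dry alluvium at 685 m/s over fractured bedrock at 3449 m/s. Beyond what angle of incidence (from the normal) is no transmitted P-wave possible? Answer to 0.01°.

11.46°

Critical incidence: sin θ_c = V₁/V₂ = 685/3449 = 0.1986.
θ_c = arcsin 0.1986 = 11.46°.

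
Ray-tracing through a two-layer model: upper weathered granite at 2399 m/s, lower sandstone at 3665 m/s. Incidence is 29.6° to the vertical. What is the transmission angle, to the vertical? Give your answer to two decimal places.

48.99°

Snell's law: sin θ₂ = (V₂/V₁)·sin θ₁ = (3665/2399)·sin 29.6° = 0.7546.
θ₂ = arcsin 0.7546 = 48.99° from the normal.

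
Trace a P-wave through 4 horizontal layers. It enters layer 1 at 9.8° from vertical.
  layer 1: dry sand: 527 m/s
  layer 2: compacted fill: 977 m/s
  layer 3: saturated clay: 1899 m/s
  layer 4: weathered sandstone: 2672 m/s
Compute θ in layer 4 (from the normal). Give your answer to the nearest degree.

60°

Ray parameter p = sin 9.8° / 527 = 3.2298e-04 s/m.
sin θ_4 = p·V_4 = 3.2298e-04 × 2672 = 0.8630.
θ_4 = 59.65° from the vertical.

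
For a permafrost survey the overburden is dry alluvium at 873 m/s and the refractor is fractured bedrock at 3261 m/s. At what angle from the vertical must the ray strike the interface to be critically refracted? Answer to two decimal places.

15.53°

At critical incidence the refracted ray runs along the interface (θ₂ = 90°), so sin θ_c = V₁/V₂.
θ_c = arcsin(873/3261) = arcsin 0.2677 = 15.53°.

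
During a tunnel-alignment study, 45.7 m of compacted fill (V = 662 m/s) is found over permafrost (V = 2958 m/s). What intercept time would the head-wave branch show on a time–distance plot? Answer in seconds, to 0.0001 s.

tᵢ = 2h·√(V₂²−V₁²)/(V₁V₂).
√(V₂²−V₁²) = √(2958²−662²) = 2883.0 m/s.
tᵢ = 2·45.7·2883.0/(662·2958) = 0.13456 s.

0.1346 s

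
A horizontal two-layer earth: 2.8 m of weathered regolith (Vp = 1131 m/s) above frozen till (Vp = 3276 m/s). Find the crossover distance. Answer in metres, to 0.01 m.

x_cross = 2h·√((V₂+V₁)/(V₂−V₁)).
(V₂+V₁)/(V₂−V₁) = (3276+1131)/(3276−1131) = 2.0545; √ = 1.4334.
x_cross = 2·2.8·1.4334 = 8.03 m.

8.03 m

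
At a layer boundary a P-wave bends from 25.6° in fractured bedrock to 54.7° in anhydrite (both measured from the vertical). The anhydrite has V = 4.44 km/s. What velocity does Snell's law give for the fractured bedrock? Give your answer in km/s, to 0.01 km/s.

2.35 km/s

Snell's law: sin 25.6°/V₁ = sin 54.7°/V₂.
V₁ = V₂·sin 25.6°/sin 54.7° = 4.44 × 0.5294 = 2.35 km/s.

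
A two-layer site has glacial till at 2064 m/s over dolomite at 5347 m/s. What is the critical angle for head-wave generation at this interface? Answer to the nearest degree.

At critical incidence the refracted ray runs along the interface (θ₂ = 90°), so sin θ_c = V₁/V₂.
θ_c = arcsin(2064/5347) = arcsin 0.3860 = 22.71°.

23°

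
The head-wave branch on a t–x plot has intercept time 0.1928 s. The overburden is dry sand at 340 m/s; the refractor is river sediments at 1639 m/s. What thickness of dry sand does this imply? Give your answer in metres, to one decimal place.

h = tᵢ·V₁·V₂ / (2·√(V₂²−V₁²)).
√(V₂²−V₁²) = √(1639² − 340²) = 1603.3 m/s.
h = 0.1928 s × 340 × 1639 / (2 × 1603.3) = 33.50 m.

33.5 m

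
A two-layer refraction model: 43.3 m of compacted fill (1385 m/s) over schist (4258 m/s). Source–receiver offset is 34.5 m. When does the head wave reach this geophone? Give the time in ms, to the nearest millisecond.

67 ms

t = x/V₂ + 2h·√(V₂²−V₁²)/(V₁V₂).
√(V₂²−V₁²) = √(4258²−1385²) = 4026.5 m/s; delay term = 2·43.3·4026.5/(1385·4258) = 0.05913 s.
t = 34.5/4258 + 0.05913 = 0.06723 s.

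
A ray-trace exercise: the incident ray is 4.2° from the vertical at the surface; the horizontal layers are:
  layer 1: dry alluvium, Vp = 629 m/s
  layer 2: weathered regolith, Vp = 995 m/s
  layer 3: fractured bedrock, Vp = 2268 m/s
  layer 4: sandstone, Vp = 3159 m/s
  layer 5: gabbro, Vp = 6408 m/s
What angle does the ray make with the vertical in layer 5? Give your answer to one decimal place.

Ray parameter p = sin 4.2° / 629 = 1.1644e-04 s/m.
sin θ_5 = p·V_5 = 1.1644e-04 × 6408 = 0.7461.
θ_5 = 48.26° from the vertical.

48.3°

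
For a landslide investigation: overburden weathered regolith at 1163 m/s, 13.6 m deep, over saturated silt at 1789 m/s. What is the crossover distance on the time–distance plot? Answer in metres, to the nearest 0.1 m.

θ_c = arcsin(1163/1789) = 40.55°, so cos θ_c = 0.7599 and tᵢ = 2h cos θ_c/V₁ = 0.0178 s.
At crossover x/V₁ = x/V₂ + tᵢ ⇒ x = tᵢ/(1/V₁ − 1/V₂) = 0.01777/(8.5985e-04 − 5.5897e-04) = 59.07 m.

59.1 m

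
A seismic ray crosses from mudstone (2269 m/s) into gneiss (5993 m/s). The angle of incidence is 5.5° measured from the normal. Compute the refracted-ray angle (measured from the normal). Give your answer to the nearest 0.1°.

14.7°

sin θ₁/V₁ = sin θ₂/V₂ ⇒ sin θ₂ = 5993·sin 5.5°/2269 = 5993·0.0958/2269 = 0.2532.
θ₂ = sin⁻¹(0.2532) = 14.66° (from vertical).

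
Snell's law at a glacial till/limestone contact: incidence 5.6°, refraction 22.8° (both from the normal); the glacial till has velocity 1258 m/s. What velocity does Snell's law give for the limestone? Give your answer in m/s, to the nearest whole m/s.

Snell's law: sin 5.6°/V₁ = sin 22.8°/V₂.
V₂ = V₁·sin 22.8°/sin 5.6° = 1258 × 3.9711 = 4995.70 m/s.

4996 m/s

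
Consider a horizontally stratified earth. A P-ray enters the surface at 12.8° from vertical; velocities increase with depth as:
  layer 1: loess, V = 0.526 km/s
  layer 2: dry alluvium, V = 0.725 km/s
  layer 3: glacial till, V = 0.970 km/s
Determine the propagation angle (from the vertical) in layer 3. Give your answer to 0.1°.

Snell's law across each interface conserves sin θ / V, so sin θ_3 = V_3·sin θ₁/V₁.
sin θ_3 = 0.970 × sin 12.8° / 0.526 = 0.4086.
θ_3 = arcsin 0.4086 = 24.11°.

24.1°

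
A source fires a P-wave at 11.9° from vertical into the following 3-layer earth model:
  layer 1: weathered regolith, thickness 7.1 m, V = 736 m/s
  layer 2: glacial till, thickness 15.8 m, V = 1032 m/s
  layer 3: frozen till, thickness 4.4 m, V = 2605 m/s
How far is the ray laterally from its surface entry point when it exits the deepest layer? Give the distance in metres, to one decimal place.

11.0 m

Apply Snell's law at each interface; in layer i the horizontal offset is hᵢ·tan θᵢ.
Layer 1: θ = 11.90°; offset = 7.1·tan 11.90° = 1.496 m.
Layer 2: sin θ = 1032·sin 11.9°/736 = 0.2891, θ = 16.81°; offset = 15.8·tan 16.81° = 4.772 m.
Layer 3: sin θ = 2605·sin 11.9°/736 = 0.7298, θ = 46.87°; offset = 4.4·tan 46.87° = 4.697 m.
Σ offsets = 10.966 m.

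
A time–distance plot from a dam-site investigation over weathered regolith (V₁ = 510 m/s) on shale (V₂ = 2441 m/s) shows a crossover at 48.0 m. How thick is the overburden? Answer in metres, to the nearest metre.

x_cross = 2h·√((V₂+V₁)/(V₂−V₁)) → h = x_cross / (2·√((V₂+V₁)/(V₂−V₁))).
√((V₂+V₁)/(V₂−V₁)) = √((2441+510)/(2441−510)) = 1.2362.
h = 48.0 / (2·1.2362) = 19.41 m.

19 m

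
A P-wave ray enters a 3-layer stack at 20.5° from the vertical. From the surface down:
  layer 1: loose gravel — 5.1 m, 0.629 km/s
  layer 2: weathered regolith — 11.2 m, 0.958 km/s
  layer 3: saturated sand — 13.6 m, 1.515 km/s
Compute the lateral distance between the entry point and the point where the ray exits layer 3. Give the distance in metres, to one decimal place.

30.3 m

Apply Snell's law at each interface; in layer i the horizontal offset is hᵢ·tan θᵢ.
Layer 1: θ = 20.50°; offset = 5.1·tan 20.50° = 1.907 m.
Layer 2: sin θ = 0.958·sin 20.5°/0.629 = 0.5334, θ = 32.23°; offset = 11.2·tan 32.23° = 7.062 m.
Layer 3: sin θ = 1.515·sin 20.5°/0.629 = 0.8435, θ = 57.51°; offset = 13.6·tan 57.51° = 21.358 m.
Total horizontal offset = 30.327 m.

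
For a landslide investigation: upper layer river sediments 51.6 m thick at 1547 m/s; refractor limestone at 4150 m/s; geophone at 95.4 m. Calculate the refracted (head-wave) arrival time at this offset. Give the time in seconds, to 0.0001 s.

t = x/V₂ + 2h·√(V₂²−V₁²)/(V₁V₂).
√(V₂²−V₁²) = √(4150²−1547²) = 3850.9 m/s; delay term = 2·51.6·3850.9/(1547·4150) = 0.06190 s.
t = 95.4/4150 + 0.06190 = 0.08489 s.

0.0849 s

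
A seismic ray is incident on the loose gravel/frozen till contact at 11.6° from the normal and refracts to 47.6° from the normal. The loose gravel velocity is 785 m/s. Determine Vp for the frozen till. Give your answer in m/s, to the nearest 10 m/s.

sin 11.6° = 0.2011; sin 47.6° = 0.7385.
V₂ = V₁·(sin θ₂/sin θ₁) = 785·(0.7385/0.2011) = 2882.90 m/s.

2880 m/s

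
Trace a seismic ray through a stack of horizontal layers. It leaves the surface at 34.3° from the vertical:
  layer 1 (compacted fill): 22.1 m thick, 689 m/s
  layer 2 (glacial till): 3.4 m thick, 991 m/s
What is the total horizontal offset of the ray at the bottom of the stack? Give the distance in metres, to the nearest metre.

20 m

Apply Snell's law at each interface; in layer i the horizontal offset is hᵢ·tan θᵢ.
Layer 1: θ = 34.30°; offset = 22.1·tan 34.30° = 15.076 m.
Layer 2: sin θ = 991·sin 34.3°/689 = 0.8105, θ = 54.15°; offset = 3.4·tan 54.15° = 4.705 m.
Σ offsets = 19.781 m.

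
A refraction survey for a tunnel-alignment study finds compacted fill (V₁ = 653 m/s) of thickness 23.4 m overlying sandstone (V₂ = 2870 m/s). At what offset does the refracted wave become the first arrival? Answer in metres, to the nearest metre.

59 m

θ_c = arcsin(653/2870) = 13.15°, so cos θ_c = 0.9738 and tᵢ = 2h cos θ_c/V₁ = 0.0698 s.
At crossover x/V₁ = x/V₂ + tᵢ ⇒ x = tᵢ/(1/V₁ − 1/V₂) = 0.06979/(1.5314e-03 − 3.4843e-04) = 59.00 m.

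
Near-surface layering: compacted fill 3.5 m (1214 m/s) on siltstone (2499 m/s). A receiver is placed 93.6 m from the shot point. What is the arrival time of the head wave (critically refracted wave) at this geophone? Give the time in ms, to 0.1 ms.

t = x/V₂ + 2h·√(V₂²−V₁²)/(V₁V₂).
√(V₂²−V₁²) = √(2499²−1214²) = 2184.3 m/s; delay term = 2·3.5·2184.3/(1214·2499) = 0.00504 s.
t = 93.6/2499 + 0.00504 = 0.04249 s.

42.5 ms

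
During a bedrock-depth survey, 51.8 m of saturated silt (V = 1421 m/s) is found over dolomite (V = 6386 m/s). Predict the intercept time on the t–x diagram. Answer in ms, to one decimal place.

tᵢ = 2h·√(V₂²−V₁²)/(V₁V₂).
√(V₂²−V₁²) = √(6386²−1421²) = 6225.9 m/s.
tᵢ = 2·51.8·6225.9/(1421·6386) = 0.07108 s.

71.1 ms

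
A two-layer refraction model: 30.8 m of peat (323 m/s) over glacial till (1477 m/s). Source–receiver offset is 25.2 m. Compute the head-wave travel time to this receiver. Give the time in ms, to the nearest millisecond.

203 ms

θ_c = arcsin(V₁/V₂) = arcsin(323/1477) = 12.63°, cos θ_c = 0.9758.
Intercept time tᵢ = 2h cos θ_c / V₁ = 2·30.8·0.9758/323 = 0.18610 s.
t = x/V₂ + tᵢ = 25.2/1477 + 0.18610 = 0.20316 s.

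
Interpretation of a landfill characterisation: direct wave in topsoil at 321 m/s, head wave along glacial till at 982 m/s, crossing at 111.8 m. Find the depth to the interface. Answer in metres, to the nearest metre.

40 m

x_cross = 2h·√((V₂+V₁)/(V₂−V₁)) → h = x_cross / (2·√((V₂+V₁)/(V₂−V₁))).
√((V₂+V₁)/(V₂−V₁)) = √((982+321)/(982−321)) = 1.4040.
h = 111.8 / (2·1.4040) = 39.81 m.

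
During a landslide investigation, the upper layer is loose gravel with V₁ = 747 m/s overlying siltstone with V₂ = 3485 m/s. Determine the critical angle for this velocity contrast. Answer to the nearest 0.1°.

Critical incidence: sin θ_c = V₁/V₂ = 747/3485 = 0.2143.
θ_c = arcsin 0.2143 = 12.38°.

12.4°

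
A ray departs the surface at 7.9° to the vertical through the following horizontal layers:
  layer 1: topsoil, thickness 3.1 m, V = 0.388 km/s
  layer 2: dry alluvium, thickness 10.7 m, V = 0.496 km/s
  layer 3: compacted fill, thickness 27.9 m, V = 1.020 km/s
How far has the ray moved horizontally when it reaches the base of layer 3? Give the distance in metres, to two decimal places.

p = sin θ₁/V₁ = sin 7.9°/0.388 = 3.5424e-01 s/km is conserved through the stack.
Layer 1: θ = 7.90°; offset = 3.1·tan 7.90° = 0.4302 m.
Layer 2: sin θ = p·0.496 = 0.1757 → θ = 10.12°; offset = 10.7·tan 10.12° = 1.9097 m.
Layer 3: sin θ = p·1.020 = 0.3613 → θ = 21.18°; offset = 27.9·tan 21.18° = 10.8113 m.
Summing the layer offsets gives 13.1512 m.

13.15 m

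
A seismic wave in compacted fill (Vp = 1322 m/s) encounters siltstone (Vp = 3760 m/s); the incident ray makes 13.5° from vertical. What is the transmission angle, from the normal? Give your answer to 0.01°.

Snell's law: sin θ₂ = (V₂/V₁)·sin θ₁ = (3760/1322)·sin 13.5° = 0.6640.
θ₂ = sin⁻¹(0.6640) = 41.60° (from vertical).

41.60°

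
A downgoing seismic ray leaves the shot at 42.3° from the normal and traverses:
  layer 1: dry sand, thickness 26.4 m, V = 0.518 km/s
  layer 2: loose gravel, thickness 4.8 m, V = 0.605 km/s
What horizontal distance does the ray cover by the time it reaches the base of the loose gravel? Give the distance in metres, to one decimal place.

p = sin θ₁/V₁ = sin 42.3°/0.518 = 1.2993e+00 s/km is conserved through the stack.
Layer 1: θ = 42.30°; offset = 26.4·tan 42.30° = 24.022 m.
Layer 2: sin θ = p·0.605 = 0.7860 → θ = 51.82°; offset = 4.8·tan 51.82° = 6.104 m.
Total horizontal offset = 30.126 m.

30.1 m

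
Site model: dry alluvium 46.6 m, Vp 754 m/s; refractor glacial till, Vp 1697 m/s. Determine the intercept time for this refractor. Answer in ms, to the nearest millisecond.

111 ms

θ_c = arcsin(V₁/V₂) = arcsin(754/1697) = 26.38°; cos θ_c = 0.8959.
tᵢ = 2h·cos θ_c / V₁ = 2·46.6·0.8959 / 754 = 0.11074 s.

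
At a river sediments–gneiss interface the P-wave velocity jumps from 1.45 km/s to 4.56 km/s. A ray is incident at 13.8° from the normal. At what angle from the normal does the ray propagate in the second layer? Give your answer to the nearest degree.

49°

Snell's law: sin θ₂ = (V₂/V₁)·sin θ₁ = (4.56/1.45)·sin 13.8° = 0.7501.
θ₂ = arcsin 0.7501 = 48.60° from the normal.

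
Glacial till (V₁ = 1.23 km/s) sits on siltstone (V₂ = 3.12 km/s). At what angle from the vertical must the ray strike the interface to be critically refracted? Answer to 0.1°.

23.2°

At critical incidence the refracted ray runs along the interface (θ₂ = 90°), so sin θ_c = V₁/V₂.
θ_c = arcsin(1.23/3.12) = arcsin 0.3942 = 23.22°.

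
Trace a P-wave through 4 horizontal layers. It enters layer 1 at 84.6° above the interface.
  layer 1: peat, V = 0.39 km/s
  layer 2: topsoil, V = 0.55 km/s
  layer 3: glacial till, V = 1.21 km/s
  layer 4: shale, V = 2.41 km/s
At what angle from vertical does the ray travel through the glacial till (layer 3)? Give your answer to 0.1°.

17.0°

From the normal: θ₁ = 90° − 84.6° = 5.4°.
Ray parameter p = sin 5.4° / 0.39 = 2.4130e-01 s/km.
sin θ_3 = p·V_3 = 2.4130e-01 × 1.21 = 0.2920.
θ_3 = 16.98° from the vertical.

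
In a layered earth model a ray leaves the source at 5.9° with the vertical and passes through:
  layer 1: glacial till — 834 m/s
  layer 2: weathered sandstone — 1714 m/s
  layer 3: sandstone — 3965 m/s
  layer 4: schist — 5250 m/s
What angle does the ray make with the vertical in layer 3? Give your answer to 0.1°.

29.3°

Ray parameter p = sin 5.9° / 834 = 1.2325e-04 s/m.
sin θ_3 = p·V_3 = 1.2325e-04 × 3965 = 0.4887.
θ_3 = arcsin 0.4887 = 29.25°.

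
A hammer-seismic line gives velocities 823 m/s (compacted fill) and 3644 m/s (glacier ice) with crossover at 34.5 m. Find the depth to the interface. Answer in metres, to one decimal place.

13.7 m

x_cross = 2h·√((V₂+V₁)/(V₂−V₁)) → h = x_cross / (2·√((V₂+V₁)/(V₂−V₁))).
√((V₂+V₁)/(V₂−V₁)) = √((3644+823)/(3644−823)) = 1.2584.
h = 34.5 / (2·1.2584) = 13.71 m.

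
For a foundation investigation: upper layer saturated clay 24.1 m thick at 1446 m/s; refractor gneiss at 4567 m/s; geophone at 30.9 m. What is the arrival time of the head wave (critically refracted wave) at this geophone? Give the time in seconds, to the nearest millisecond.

0.038 s

θ_c = arcsin(V₁/V₂) = arcsin(1446/4567) = 18.46°, cos θ_c = 0.9486.
Intercept time tᵢ = 2h cos θ_c / V₁ = 2·24.1·0.9486/1446 = 0.03162 s.
t = x/V₂ + tᵢ = 30.9/4567 + 0.03162 = 0.03838 s.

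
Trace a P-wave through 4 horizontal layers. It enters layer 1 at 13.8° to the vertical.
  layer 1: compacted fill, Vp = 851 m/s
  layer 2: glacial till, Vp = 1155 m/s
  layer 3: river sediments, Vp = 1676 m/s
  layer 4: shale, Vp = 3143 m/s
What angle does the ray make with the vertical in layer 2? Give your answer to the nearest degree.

19°

Snell's law across each interface conserves sin θ / V, so sin θ_2 = V_2·sin θ₁/V₁.
sin θ_2 = 1155 × sin 13.8° / 851 = 0.3237.
θ_2 = arcsin 0.3237 = 18.89°.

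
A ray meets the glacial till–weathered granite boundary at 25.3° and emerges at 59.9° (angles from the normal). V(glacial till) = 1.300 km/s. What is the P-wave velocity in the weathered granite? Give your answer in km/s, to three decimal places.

2.632 km/s

sin 25.3° = 0.4274; sin 59.9° = 0.8652.
V₂ = V₁·(sin θ₂/sin θ₁) = 1.300·(0.8652/0.4274) = 2.632 km/s.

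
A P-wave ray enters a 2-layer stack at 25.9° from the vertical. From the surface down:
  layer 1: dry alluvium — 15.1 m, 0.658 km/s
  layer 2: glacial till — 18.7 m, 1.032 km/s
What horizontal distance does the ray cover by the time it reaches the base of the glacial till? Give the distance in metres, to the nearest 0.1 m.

Apply Snell's law at each interface; in layer i the horizontal offset is hᵢ·tan θᵢ.
Layer 1: θ = 25.90°; offset = 15.1·tan 25.90° = 7.332 m.
Layer 2: sin θ = 1.032·sin 25.9°/0.658 = 0.6851, θ = 43.24°; offset = 18.7·tan 43.24° = 17.586 m.
Summing the layer offsets gives 24.918 m.

24.9 m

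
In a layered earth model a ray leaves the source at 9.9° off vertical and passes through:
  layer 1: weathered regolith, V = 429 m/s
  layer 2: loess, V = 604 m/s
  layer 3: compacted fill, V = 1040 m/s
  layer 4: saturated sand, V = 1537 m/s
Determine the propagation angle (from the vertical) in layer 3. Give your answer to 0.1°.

Snell's law across each interface conserves sin θ / V, so sin θ_3 = V_3·sin θ₁/V₁.
sin θ_3 = 1040 × sin 9.9° / 429 = 0.4168.
θ_3 = 24.63° from the vertical.

24.6°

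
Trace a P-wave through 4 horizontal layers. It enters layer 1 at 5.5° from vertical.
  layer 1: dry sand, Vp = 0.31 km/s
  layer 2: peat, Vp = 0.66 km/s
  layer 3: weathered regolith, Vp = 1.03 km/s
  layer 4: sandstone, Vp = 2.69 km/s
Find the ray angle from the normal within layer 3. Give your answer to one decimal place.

18.6°

Snell's law across each interface conserves sin θ / V, so sin θ_3 = V_3·sin θ₁/V₁.
sin θ_3 = 1.03 × sin 5.5° / 0.31 = 0.3185.
θ_3 = arcsin 0.3185 = 18.57°.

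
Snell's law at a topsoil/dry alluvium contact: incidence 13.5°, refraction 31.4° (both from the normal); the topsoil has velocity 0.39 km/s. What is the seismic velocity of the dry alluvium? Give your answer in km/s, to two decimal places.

0.87 km/s

sin 13.5° = 0.2334; sin 31.4° = 0.5210.
V₂ = V₁·(sin θ₂/sin θ₁) = 0.39·(0.5210/0.2334) = 0.87 km/s.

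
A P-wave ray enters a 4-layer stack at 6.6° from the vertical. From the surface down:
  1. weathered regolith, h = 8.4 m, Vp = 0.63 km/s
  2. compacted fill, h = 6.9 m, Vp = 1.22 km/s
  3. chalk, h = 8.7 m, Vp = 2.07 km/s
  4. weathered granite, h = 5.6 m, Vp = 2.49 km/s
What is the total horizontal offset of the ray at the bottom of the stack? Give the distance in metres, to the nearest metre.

9 m

Ray parameter p = sin 6.6° / 0.63 km/s = 1.8244e-01 s/km.
Layer 1: θ = 6.60°; offset = 8.4·tan 6.60° = 0.972 m.
Layer 2: sin θ = p·1.22 = 0.2226 → θ = 12.86°; offset = 6.9·tan 12.86° = 1.575 m.
Layer 3: sin θ = p·2.07 = 0.3777 → θ = 22.19°; offset = 8.7·tan 22.19° = 3.548 m.
Layer 4: sin θ = p·2.49 = 0.4543 → θ = 27.02°; offset = 5.6·tan 27.02° = 2.856 m.
Summing the layer offsets gives 8.951 m.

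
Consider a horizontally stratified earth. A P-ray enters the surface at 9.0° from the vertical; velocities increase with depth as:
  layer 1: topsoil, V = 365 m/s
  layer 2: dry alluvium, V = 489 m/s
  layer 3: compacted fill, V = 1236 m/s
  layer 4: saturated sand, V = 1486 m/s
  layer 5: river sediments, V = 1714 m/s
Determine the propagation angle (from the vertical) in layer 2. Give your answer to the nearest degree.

12°

Ray parameter p = sin 9.0° / 365 = 4.2859e-04 s/m.
sin θ_2 = p·V_2 = 4.2859e-04 × 489 = 0.2096.
θ_2 = 12.10° from the vertical.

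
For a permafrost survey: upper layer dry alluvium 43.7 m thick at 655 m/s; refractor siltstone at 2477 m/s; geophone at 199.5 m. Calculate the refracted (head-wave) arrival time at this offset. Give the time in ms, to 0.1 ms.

t = x/V₂ + 2h·√(V₂²−V₁²)/(V₁V₂).
√(V₂²−V₁²) = √(2477²−655²) = 2388.8 m/s; delay term = 2·43.7·2388.8/(655·2477) = 0.12869 s.
t = 199.5/2477 + 0.12869 = 0.20923 s.

209.2 ms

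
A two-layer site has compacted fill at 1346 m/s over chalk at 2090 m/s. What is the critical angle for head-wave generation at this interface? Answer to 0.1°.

At critical incidence the refracted ray runs along the interface (θ₂ = 90°), so sin θ_c = V₁/V₂.
θ_c = arcsin(1346/2090) = arcsin 0.6440 = 40.09°.

40.1°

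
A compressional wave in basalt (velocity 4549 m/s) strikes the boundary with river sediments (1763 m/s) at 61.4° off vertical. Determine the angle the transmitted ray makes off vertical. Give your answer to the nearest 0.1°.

19.9°

Snell's law: sin θ₂ = (V₂/V₁)·sin θ₁ = (1763/4549)·sin 61.4° = 0.3403.
θ₂ = arcsin 0.3403 = 19.89° from the normal.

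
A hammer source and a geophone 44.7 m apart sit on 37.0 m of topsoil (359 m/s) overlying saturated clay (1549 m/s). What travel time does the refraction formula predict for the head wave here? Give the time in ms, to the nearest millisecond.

229 ms

θ_c = arcsin(V₁/V₂) = arcsin(359/1549) = 13.40°, cos θ_c = 0.9728.
Intercept time tᵢ = 2h cos θ_c / V₁ = 2·37.0·0.9728/359 = 0.20052 s.
t = x/V₂ + tᵢ = 44.7/1549 + 0.20052 = 0.22937 s.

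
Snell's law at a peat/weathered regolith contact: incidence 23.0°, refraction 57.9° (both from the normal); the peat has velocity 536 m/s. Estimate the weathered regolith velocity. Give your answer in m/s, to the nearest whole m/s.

Snell's law: sin 23.0°/V₁ = sin 57.9°/V₂.
V₂ = V₁·sin 57.9°/sin 23.0° = 536 × 2.1680 = 1162.07 m/s.

1162 m/s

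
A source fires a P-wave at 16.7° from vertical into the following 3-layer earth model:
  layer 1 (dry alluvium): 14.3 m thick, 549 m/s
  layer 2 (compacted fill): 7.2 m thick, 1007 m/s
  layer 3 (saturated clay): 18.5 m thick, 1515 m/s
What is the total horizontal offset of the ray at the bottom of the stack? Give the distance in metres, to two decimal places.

Ray parameter p = sin 16.7° / 549 m/s = 5.2343e-04 s/m.
Layer 1: θ = 16.70°; offset = 14.3·tan 16.70° = 4.2902 m.
Layer 2: sin θ = p·1007 = 0.5271 → θ = 31.81°; offset = 7.2·tan 31.81° = 4.4658 m.
Layer 3: sin θ = p·1515 = 0.7930 → θ = 52.47°; offset = 18.5·tan 52.47° = 24.0799 m.
Σ offsets = 32.8358 m.

32.84 m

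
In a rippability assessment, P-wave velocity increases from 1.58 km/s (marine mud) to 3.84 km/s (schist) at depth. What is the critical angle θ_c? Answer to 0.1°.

24.3°

At critical incidence the refracted ray runs along the interface (θ₂ = 90°), so sin θ_c = V₁/V₂.
θ_c = arcsin(1.58/3.84) = arcsin 0.4115 = 24.30°.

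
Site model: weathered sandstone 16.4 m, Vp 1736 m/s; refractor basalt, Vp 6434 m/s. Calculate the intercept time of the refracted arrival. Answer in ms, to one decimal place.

tᵢ = 2h·√(V₂²−V₁²)/(V₁V₂).
√(V₂²−V₁²) = √(6434²−1736²) = 6195.4 m/s.
tᵢ = 2·16.4·6195.4/(1736·6434) = 0.01819 s.

18.2 ms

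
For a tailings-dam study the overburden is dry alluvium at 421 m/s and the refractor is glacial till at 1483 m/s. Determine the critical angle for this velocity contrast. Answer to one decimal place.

At critical incidence the refracted ray runs along the interface (θ₂ = 90°), so sin θ_c = V₁/V₂.
θ_c = arcsin(421/1483) = arcsin 0.2839 = 16.49°.

16.5°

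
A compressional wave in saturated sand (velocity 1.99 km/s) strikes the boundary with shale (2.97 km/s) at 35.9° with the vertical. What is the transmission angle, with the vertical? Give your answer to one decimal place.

61.1°

Snell's law: sin θ₂ = (V₂/V₁)·sin θ₁ = (2.97/1.99)·sin 35.9° = 0.8751.
θ₂ = sin⁻¹(0.8751) = 61.06° (from vertical).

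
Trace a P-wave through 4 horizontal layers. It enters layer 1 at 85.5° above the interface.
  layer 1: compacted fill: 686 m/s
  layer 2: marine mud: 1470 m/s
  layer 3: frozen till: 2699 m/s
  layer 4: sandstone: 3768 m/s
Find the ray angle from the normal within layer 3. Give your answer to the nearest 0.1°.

18.0°

From the normal: θ₁ = 90° − 85.5° = 4.5°.
Ray parameter p = sin 4.5° / 686 = 1.1437e-04 s/m.
sin θ_3 = p·V_3 = 1.1437e-04 × 2699 = 0.3087.
θ_3 = arcsin 0.3087 = 17.98°.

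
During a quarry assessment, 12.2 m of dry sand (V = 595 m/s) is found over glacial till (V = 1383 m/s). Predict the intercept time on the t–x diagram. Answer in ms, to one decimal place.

37.0 ms

θ_c = arcsin(V₁/V₂) = arcsin(595/1383) = 25.48°; cos θ_c = 0.9027.
tᵢ = 2h·cos θ_c / V₁ = 2·12.2·0.9027 / 595 = 0.03702 s.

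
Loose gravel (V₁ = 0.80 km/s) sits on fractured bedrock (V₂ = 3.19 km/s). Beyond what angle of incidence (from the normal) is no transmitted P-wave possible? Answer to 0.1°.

At critical incidence the refracted ray runs along the interface (θ₂ = 90°), so sin θ_c = V₁/V₂.
θ_c = arcsin(0.80/3.19) = arcsin 0.2508 = 14.52°.

14.5°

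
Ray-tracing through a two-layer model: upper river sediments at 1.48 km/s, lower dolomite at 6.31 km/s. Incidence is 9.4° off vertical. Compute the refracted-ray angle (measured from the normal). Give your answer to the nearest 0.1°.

Snell's law: sin θ₂ = (V₂/V₁)·sin θ₁ = (6.31/1.48)·sin 9.4° = 0.6963.
θ₂ = sin⁻¹(0.6963) = 44.13° (from vertical).

44.1°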